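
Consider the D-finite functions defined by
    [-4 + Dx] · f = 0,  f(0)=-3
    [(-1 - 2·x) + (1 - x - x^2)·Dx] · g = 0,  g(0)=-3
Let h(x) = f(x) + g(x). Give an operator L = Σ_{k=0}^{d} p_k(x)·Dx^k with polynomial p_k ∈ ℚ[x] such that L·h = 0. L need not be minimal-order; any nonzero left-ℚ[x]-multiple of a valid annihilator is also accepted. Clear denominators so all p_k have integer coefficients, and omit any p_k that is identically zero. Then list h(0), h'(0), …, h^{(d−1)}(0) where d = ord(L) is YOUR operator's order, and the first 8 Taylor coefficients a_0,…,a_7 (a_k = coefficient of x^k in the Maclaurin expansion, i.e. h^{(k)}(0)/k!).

f: a_k = -3, -12, -24, -32, -32, -128/5, -256/15, -1024/105, …
g: a_k = -3, -3, -6, -9, -15, -24, -39, -63, …
Weyl lclm of L_f,L_g ⇒ L₀ (ord ≤ 2).
L = (8·x + 72·x^2 + 32·x^3) + (12 - 38·x - 22·x^2 + 32·x^3 + 16·x^4)·Dx + (-3 + 9·x + x^2 - 10·x^3 - 4·x^4)·Dx^2  (order 2).
h: a_k = -6, -15, -30, -41, -47, -248/5, -841/15, -7639/105, …
ICs: h(0) = -6, h′(0) = -15.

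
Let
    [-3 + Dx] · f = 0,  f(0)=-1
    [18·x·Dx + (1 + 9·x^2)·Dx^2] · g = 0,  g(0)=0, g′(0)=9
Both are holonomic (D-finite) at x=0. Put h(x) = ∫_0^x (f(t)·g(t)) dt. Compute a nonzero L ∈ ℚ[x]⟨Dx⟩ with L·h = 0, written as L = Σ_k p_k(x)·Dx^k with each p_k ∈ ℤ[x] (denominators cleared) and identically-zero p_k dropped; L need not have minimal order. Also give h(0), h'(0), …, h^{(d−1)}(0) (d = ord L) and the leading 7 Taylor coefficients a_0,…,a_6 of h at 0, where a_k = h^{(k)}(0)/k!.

L = (9 - 54·x + 81·x^2)·Dx + (-6 + 18·x - 54·x^2)·Dx^2 + (1 + 9·x^2)·Dx^3  (order 3).
h: a_k = 0, 0, -9/2, -9, -27/8, 81/10, -729/80, …
ICs: h(0) = 0, h′(0) = 0, h′′(0) = -9.

f: a_k = -1, -3, -9/2, -9/2, -27/8, -81/40, -81/80, …
g: a_k = 0, 9, 0, -27, 0, 729/5, 0, …
Sym-product of L_f,L_g gives L₀ (≤ ord 2).
h=∫h₀ ⇒ L = L₀·Dx.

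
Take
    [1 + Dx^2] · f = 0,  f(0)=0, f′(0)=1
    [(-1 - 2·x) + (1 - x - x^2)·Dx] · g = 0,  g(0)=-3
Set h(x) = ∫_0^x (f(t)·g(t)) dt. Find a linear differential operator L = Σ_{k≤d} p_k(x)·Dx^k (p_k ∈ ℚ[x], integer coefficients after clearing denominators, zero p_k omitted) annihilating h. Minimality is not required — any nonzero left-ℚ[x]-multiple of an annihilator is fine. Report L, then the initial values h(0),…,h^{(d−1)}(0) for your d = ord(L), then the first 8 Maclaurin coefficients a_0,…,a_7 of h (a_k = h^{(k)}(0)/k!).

f: a_k = 0, 1, 0, -1/6, 0, 1/120, 0, -1/5040, …
g: a_k = -3, -3, -6, -9, -15, -24, -39, -63, …
Sym-product of L_f,L_g gives L₀ (≤ ord 2).
h=∫₀ˣh₀: take L = L₀·Dx.
L = (1 + x + x^2)·Dx + (2 + 4·x)·Dx^2 + (-1 + x + x^2)·Dx^3  (order 3).
h: a_k = 0, 0, -3/2, -1, -11/8, -17/10, -187/80, -901/280, …
ICs: h(0) = 0, h′(0) = 0, h′′(0) = -3.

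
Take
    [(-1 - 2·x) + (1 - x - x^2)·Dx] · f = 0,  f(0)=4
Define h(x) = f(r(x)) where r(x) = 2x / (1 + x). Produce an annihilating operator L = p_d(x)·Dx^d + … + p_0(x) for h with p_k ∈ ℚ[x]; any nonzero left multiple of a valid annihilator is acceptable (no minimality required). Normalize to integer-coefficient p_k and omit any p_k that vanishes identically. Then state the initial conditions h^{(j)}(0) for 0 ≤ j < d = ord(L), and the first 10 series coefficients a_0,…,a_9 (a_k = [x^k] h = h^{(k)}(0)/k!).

f: a_k = 4, 4, 8, 12, 20, 32, 52, 84, 136, 220, …
Change of var in L_f (x↦r) gives L₀.
L = (2 + 10·x) + (-1 - x + 5·x^2 + 5·x^3)·Dx  (order 1).
h: a_k = 4, 8, 24, 40, 120, 200, 600, 1000, 3000, 5000, …
ICs: h(0) = 4.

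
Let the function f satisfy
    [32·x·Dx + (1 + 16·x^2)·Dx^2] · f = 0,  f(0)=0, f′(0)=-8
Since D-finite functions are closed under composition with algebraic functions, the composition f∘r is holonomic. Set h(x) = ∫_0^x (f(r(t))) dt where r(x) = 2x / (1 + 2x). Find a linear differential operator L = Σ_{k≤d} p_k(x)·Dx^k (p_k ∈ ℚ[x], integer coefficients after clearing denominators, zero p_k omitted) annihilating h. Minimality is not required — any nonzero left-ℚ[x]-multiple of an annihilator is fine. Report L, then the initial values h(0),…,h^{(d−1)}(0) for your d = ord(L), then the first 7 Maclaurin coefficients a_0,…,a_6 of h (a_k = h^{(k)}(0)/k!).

f: a_k = 0, -8, 0, 128/3, 0, -2048/5, 0, …
Change of var in L_f (x↦r) gives L₀.
h=∫₀ˣh₀: take L = L₀·Dx.
L = (4 + 136·x)·Dx^2 + (1 + 4·x + 68·x^2)·Dx^3  (order 3).
h: a_k = 0, 0, -8, 32/3, 208/3, -384, -12928/15, …
ICs: h(0) = 0, h′(0) = 0, h′′(0) = -16.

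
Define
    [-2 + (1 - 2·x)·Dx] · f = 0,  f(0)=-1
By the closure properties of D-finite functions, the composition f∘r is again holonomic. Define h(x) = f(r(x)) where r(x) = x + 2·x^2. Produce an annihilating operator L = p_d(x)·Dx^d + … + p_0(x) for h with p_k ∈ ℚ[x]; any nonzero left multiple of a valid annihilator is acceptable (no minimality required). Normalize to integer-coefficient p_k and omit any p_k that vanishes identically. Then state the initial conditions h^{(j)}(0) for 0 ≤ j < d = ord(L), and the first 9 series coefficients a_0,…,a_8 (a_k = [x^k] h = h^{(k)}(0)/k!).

f: a_k = -1, -2, -4, -8, -16, -32, -64, -128, -256, …
f∘r: x↦r, Dx↦Dx/r' in L_f ⇒ L₀.
L = (2 + 8·x) + (-1 + 2·x + 4·x^2)·Dx  (order 1).
h: a_k = -1, -2, -8, -24, -80, -256, -832, -2688, -8704, …
ICs: h(0) = -1.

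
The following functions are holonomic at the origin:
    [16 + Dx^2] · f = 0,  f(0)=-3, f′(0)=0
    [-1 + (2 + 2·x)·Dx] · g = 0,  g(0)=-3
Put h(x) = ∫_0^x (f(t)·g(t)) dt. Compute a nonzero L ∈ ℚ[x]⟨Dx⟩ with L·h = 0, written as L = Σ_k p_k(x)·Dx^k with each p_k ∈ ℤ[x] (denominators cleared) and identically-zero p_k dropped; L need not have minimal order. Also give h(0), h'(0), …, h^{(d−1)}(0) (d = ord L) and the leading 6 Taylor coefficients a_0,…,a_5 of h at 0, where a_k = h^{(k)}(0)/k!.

f: a_k = -3, 0, 24, 0, -32, 0, …
g: a_k = -3, -3/2, 3/8, -3/16, 15/128, -21/256, …
f·g: L₀ = L_f ⊗_s L_g, ord ≤ 2·1.
h=∫₀ˣh₀: take L = L₀·Dx.
L = (67 + 128·x + 64·x^2)·Dx + (-4 - 4·x)·Dx^2 + (4 + 8·x + 4·x^2)·Dx^3  (order 3).
h: a_k = 0, 9, 9/4, -195/8, -567/64, 2679/128, …
ICs: h(0) = 0, h′(0) = 9, h′′(0) = 9/2.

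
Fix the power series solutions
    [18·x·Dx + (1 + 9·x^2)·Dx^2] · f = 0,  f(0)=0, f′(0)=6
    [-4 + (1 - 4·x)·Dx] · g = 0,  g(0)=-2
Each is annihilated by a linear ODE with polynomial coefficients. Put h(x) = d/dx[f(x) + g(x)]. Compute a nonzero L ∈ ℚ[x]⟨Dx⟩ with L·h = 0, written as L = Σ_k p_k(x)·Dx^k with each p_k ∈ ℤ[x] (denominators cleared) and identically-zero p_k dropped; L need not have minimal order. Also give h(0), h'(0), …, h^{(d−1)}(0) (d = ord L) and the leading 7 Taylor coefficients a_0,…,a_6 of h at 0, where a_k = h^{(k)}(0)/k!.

L = (72 - 1152·x - 1944·x^2) + (-57 + 72·x - 765·x^2 - 1944·x^3)·Dx + (4 - 7·x - 63·x^3 - 324·x^4)·Dx^2  (order 2).
h: a_k = -2, -64, -438, -2048, -9754, -49152, -233750, …
ICs: h(0) = -2, h′(0) = -64.

f: a_k = 0, 6, 0, -18, 0, 486/5, 0, …
g: a_k = -2, -8, -32, -128, -512, -2048, -8192, …
Sum ⇒ L₀ = lclm(L_f,L_g) in ℚ(x)⟨Dx⟩.
Derive L from L₀ (diff closure).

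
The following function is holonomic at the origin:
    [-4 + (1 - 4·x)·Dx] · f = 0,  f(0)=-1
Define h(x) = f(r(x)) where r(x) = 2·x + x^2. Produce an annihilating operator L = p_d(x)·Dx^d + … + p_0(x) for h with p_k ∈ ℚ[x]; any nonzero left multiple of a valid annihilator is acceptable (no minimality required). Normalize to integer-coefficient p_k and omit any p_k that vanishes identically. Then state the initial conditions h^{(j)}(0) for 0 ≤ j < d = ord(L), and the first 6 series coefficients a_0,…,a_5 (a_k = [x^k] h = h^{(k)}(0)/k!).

L = (8 + 8·x) + (-1 + 8·x + 4·x^2)·Dx  (order 1).
h: a_k = -1, -8, -68, -576, -4880, -41344, …
ICs: h(0) = -1.

f: a_k = -1, -4, -16, -64, -256, -1024, …
h₀=f(r): pull back L_f along r ⇒ L₀.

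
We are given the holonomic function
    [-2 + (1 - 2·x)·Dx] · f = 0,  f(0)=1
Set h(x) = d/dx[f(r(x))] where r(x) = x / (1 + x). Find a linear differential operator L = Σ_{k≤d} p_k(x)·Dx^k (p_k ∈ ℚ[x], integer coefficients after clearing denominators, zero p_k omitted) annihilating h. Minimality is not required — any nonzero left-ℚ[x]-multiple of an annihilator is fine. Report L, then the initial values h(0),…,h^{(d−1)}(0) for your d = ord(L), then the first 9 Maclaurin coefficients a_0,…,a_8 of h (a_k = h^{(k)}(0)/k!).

f: a_k = 1, 2, 4, 8, 16, 32, 64, 128, 256, …
Substitute x→r, Dx→(1/r')Dx; clear ⇒ L₀.
h=h₀': d/dx-closure on L₀ ⇒ L.
L = 2 + (-1 + x)·Dx  (order 1).
h: a_k = 2, 4, 6, 8, 10, 12, 14, 16, 18, …
ICs: h(0) = 2.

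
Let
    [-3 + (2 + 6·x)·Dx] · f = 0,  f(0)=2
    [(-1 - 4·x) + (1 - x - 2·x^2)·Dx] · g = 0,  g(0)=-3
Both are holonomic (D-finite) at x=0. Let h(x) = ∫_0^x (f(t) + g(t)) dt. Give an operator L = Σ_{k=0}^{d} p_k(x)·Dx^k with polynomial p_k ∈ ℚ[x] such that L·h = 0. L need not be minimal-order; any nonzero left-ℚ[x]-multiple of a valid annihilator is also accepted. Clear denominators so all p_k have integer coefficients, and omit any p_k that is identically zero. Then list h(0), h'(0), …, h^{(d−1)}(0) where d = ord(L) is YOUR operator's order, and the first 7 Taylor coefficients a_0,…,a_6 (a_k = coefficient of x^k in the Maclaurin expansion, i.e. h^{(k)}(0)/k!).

f: a_k = 2, 3, -9/4, 27/8, -405/64, 1701/128, -15309/512, …
g: a_k = -3, -3, -9, -15, -33, -63, -129, …
Sum ⇒ L₀ = lclm(L_f,L_g) in ℚ(x)⟨Dx⟩.
h=∫h₀ ⇒ L = L₀·Dx.
L = (45 + 207·x + 306·x^2 + 360·x^3)·Dx + (-33 - 174·x - 573·x^2 - 1044·x^3 - 900·x^4)·Dx^2 + (-2 + 30·x + 138·x^2 - 38·x^3 - 504·x^4 - 360·x^5)·Dx^3  (order 3).
h: a_k = 0, -1, 0, -15/4, -93/32, -2517/320, -2121/256, …
ICs: h(0) = 0, h′(0) = -1, h′′(0) = 0.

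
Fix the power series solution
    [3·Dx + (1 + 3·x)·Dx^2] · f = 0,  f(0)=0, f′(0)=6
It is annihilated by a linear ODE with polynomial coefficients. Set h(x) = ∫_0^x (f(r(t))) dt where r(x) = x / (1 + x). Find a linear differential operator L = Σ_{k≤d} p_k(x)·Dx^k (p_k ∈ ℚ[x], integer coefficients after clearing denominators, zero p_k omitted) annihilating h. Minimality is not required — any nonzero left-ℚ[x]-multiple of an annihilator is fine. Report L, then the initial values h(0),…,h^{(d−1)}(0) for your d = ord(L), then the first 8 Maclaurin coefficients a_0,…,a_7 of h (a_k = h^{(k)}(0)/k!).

f: a_k = 0, 6, -9, 18, -81/2, 486/5, -243, 4374/7, …
Change of var in L_f (x↦r) gives L₀.
Integrate: L := L₀·Dx.
L = (5 + 8·x)·Dx^2 + (1 + 5·x + 4·x^2)·Dx^3  (order 3).
h: a_k = 0, 0, 3, -5, 21/2, -51/2, 341/5, -195, …
ICs: h(0) = 0, h′(0) = 0, h′′(0) = 6.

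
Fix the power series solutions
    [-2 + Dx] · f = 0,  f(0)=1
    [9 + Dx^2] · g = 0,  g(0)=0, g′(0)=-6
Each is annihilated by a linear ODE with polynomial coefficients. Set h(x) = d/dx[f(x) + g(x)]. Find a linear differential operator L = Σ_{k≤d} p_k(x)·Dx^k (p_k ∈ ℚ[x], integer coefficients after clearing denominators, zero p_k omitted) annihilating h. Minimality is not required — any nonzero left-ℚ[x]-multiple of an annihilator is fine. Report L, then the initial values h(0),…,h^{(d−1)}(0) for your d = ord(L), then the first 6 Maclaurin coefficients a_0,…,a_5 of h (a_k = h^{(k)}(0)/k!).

L = 18 - 9·Dx + 2·Dx^2 - Dx^3  (order 3).
h: a_k = -4, 4, 31, 8/3, -227/12, 8/15, …
ICs: h(0) = -4, h′(0) = 4, h′′(0) = 62.

f: a_k = 1, 2, 2, 4/3, 2/3, 4/15, …
g: a_k = 0, -6, 0, 9, 0, -81/20, …
Weyl lclm of L_f,L_g ⇒ L₀ (ord ≤ 3).
Differentiate: ansatz ord ≤ ord L₀ ⇒ L.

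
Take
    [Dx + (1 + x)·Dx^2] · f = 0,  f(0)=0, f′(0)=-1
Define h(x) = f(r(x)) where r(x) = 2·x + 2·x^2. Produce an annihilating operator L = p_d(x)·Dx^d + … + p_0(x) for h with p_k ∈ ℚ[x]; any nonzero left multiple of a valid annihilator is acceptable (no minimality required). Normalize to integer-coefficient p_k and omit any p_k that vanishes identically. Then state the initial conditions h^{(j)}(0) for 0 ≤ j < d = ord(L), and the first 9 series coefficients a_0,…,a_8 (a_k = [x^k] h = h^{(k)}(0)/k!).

L = (4·x + 4·x^2)·Dx + (1 + 4·x + 6·x^2 + 4·x^3)·Dx^2  (order 2).
h: a_k = 0, -2, 0, 4/3, -2, 8/5, 0, -16/7, 4, …
ICs: h(0) = 0, h′(0) = -2.

f: a_k = 0, -1, 1/2, -1/3, 1/4, -1/5, 1/6, -1/7, 1/8, …
L₀ from L_f via x↦r, Dx↦r'^{-1}Dx.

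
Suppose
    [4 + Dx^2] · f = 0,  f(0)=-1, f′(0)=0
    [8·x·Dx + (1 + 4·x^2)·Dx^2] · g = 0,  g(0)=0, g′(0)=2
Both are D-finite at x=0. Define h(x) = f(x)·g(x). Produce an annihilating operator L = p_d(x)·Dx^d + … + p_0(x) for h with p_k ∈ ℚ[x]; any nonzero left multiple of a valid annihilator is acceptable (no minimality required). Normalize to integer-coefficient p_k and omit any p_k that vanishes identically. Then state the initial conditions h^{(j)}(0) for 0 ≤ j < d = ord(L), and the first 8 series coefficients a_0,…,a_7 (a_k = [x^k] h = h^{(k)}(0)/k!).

f: a_k = -1, 0, 2, 0, -2/3, 0, 4/45, 0, …
g: a_k = 0, 2, 0, -8/3, 0, 32/5, 0, -128/7, …
f·g: L₀ = L_f ⊗_s L_g, ord ≤ 2·2.
L = (80 + 832·x^2 + 1408·x^4 + 2048·x^6 + 2048·x^8) + (96·x + 640·x^3 + 1536·x^5 + 2048·x^7)·Dx + (24 + 256·x^2 + 576·x^4 + 1024·x^6 + 1024·x^8)·Dx^2 + (24·x + 160·x^3 + 384·x^5 + 512·x^7)·Dx^3 + (1 + 12·x^2 + 56·x^4 + 128·x^6 + 128·x^8)·Dx^4  (order 4).
h: a_k = 0, -2, 0, 20/3, 0, -196/15, 0, 10408/315, …
ICs: h(0) = 0, h′(0) = -2, h′′(0) = 0, h′′′(0) = 40.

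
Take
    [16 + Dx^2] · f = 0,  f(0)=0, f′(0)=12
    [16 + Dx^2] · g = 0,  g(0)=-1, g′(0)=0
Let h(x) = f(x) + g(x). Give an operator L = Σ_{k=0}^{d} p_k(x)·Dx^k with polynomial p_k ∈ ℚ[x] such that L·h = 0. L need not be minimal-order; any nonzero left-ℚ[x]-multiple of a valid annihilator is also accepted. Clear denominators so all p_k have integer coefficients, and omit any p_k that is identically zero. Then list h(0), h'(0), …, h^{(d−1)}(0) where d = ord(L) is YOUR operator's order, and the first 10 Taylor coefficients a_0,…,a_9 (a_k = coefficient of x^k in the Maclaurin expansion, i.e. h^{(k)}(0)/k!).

L = 16 + Dx^2  (order 2).
h: a_k = -1, 12, 8, -32, -32/3, 128/5, 256/45, -1024/105, -512/315, 2048/945, …
ICs: h(0) = -1, h′(0) = 12.

f: a_k = 0, 12, 0, -32, 0, 128/5, 0, -1024/105, 0, 2048/945, …
g: a_k = -1, 0, 8, 0, -32/3, 0, 256/45, 0, -512/315, 0, …
h₀=f+g: left-lcm gives L₀, ord ≤ 4.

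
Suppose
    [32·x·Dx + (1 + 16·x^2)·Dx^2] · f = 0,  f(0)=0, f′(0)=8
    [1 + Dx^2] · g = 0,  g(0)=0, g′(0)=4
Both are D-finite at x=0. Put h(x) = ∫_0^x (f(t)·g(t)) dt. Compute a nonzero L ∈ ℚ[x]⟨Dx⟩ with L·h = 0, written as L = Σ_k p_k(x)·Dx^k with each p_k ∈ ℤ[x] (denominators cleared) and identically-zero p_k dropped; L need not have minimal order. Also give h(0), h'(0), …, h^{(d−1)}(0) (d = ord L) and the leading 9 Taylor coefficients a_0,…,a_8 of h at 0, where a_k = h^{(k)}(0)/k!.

L = (1105 + 51776·x^2 + 22016·x^4 + 16384·x^6 + 65536·x^8)·Dx + (2112·x + 35840·x^3 + 49152·x^5 + 262144·x^7)·Dx^2 + (1122 + 52352·x^2 + 27648·x^4 + 32768·x^6 + 131072·x^8)·Dx^3 + (2112·x + 35840·x^3 + 49152·x^5 + 262144·x^7)·Dx^4 + (17 + 576·x^2 + 5632·x^4 + 16384·x^6 + 65536·x^8)·Dx^5  (order 5).
h: a_k = 0, 0, 0, 32/3, 0, -176/5, 0, 15004/63, 0, …
ICs: h(0) = 0, h′(0) = 0, h′′(0) = 0, h′′′(0) = 64, h′′′′(0) = 0.

f: a_k = 0, 8, 0, -128/3, 0, 2048/5, 0, -32768/7, 0, …
g: a_k = 0, 4, 0, -2/3, 0, 1/30, 0, -1/1260, 0, …
f·g: L₀ = L_f ⊗_s L_g, ord ≤ 2·2.
h=∫h₀ ⇒ L = L₀·Dx.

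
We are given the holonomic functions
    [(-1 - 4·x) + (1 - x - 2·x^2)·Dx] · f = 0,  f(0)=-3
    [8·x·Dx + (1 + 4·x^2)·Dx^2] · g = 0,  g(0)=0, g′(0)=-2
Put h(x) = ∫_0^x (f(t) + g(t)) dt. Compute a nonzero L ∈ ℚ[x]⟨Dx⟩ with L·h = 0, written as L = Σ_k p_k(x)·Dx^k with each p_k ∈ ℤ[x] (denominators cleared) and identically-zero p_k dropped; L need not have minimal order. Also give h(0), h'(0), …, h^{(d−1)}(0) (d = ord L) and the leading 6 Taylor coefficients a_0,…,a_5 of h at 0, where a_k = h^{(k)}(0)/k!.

f: a_k = -3, -3, -9, -15, -33, -63, …
g: a_k = 0, -2, 0, 8/3, 0, -32/5, …
Sum ⇒ L₀ = lclm(L_f,L_g) in ℚ(x)⟨Dx⟩.
h=∫₀ˣh₀: take L = L₀·Dx.
L = (-24 + 96·x + 864·x^2 + 1536·x^3 + 3264·x^4 + 768·x^6)·Dx^2 + (19 + 80·x + 100·x^2 + 544·x^3 + 1424·x^4 + 2368·x^5 + 192·x^6 + 768·x^7)·Dx^3 + (-3 - 7·x - 32·x^2 + 28·x^3 - 24·x^4 + 240·x^5 + 256·x^6 + 64·x^7 + 128·x^8)·Dx^4  (order 4).
h: a_k = 0, -3, -5/2, -3, -37/12, -33/5, …
ICs: h(0) = 0, h′(0) = -3, h′′(0) = -5, h′′′(0) = -18.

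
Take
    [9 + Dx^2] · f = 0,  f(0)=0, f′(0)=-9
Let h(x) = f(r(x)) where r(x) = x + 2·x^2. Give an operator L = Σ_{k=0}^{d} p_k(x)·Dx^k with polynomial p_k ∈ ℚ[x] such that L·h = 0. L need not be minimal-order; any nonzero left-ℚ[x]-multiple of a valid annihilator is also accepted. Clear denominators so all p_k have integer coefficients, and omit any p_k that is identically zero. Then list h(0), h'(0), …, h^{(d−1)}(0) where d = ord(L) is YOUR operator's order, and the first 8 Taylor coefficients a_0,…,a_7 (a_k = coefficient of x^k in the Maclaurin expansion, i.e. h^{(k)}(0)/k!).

f: a_k = 0, -9, 0, 27/2, 0, -243/40, 0, 729/560, …
h₀=f(r): pull back L_f along r ⇒ L₀.
L = (9 + 108·x + 432·x^2 + 576·x^3) - 4·Dx + (1 + 4·x)·Dx^2  (order 2).
h: a_k = 0, -9, -18, 27/2, 81, 6237/40, 189/4, -135351/560, …
ICs: h(0) = 0, h′(0) = -9.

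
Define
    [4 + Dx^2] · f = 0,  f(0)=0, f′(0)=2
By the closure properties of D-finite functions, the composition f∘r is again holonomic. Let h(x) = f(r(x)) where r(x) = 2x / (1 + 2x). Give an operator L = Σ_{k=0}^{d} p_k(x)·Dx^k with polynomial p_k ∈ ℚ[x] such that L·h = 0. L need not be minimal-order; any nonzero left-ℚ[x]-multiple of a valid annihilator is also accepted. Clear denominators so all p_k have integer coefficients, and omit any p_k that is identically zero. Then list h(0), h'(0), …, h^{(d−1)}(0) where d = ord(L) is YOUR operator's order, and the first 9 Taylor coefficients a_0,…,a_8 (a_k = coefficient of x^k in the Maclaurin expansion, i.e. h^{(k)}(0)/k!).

L = 16 + (4 + 24·x + 48·x^2 + 32·x^3)·Dx + (1 + 8·x + 24·x^2 + 32·x^3 + 16·x^4)·Dx^2  (order 2).
h: a_k = 0, 4, -8, 16/3, 32, -2752/15, 640, -565504/315, 194048/45, …
ICs: h(0) = 0, h′(0) = 4.

f: a_k = 0, 2, 0, -4/3, 0, 4/15, 0, -8/315, 0, …
h₀=f(r): pull back L_f along r ⇒ L₀.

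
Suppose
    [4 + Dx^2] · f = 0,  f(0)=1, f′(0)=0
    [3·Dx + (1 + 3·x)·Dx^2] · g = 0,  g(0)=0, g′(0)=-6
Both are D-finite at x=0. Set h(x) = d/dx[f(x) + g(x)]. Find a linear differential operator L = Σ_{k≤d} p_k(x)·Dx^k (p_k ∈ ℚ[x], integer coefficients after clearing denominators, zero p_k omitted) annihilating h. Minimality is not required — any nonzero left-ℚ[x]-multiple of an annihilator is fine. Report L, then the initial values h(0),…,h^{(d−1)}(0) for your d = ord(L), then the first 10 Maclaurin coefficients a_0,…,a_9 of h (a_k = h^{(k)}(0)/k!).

f: a_k = 1, 0, -2, 0, 2/3, 0, -4/45, 0, 2/315, 0, …
g: a_k = 0, -6, 9, -18, 81/2, -486/5, 243, -4374/7, 6561/4, -4374, …
f+g: L₀ = lclm(L_f,L_g), ord ≤ 2+2.
h₀' ⇒ L via d/dx closure of L₀.
L = (348 + 144·x + 216·x^2) + (44 + 180·x + 216·x^2 + 216·x^3)·Dx + (87 + 36·x + 54·x^2)·Dx^2 + (11 + 45·x + 54·x^2 + 54·x^3)·Dx^3  (order 3).
h: a_k = -6, 14, -54, 494/3, -486, 21862/15, -4374, 4133446/315, -39366, 334807822/2835, …
ICs: h(0) = -6, h′(0) = 14, h′′(0) = -108.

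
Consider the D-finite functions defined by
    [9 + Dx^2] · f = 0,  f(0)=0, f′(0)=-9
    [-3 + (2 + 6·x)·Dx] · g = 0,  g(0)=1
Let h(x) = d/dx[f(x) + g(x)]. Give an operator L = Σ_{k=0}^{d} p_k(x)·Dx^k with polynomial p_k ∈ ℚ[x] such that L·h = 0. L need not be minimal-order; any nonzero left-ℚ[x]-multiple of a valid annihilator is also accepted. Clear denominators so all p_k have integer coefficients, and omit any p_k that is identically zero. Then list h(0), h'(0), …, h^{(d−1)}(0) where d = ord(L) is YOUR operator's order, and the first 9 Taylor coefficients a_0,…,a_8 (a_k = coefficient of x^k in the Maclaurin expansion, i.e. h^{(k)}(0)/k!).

L = (-513 - 648·x - 972·x^2) + (-126 - 810·x - 1944·x^2 - 1944·x^3)·Dx + (-57 - 72·x - 108·x^2)·Dx^2 + (-14 - 90·x - 216·x^2 - 216·x^3)·Dx^3  (order 3).
h: a_k = -15/2, -9/4, 729/16, -405/32, 729/256, -45927/512, 2619297/10240, -2814669/4096, 4429744443/2293760, …
ICs: h(0) = -15/2, h′(0) = -9/4, h′′(0) = 729/8.

f: a_k = 0, -9, 0, 27/2, 0, -243/40, 0, 729/560, 0, …
g: a_k = 1, 3/2, -9/8, 27/16, -405/128, 1701/256, -15309/1024, 72171/2048, -2814669/32768, …
f+g: L₀ = lclm(L_f,L_g), ord ≤ 2+1.
Derive L from L₀ (diff closure).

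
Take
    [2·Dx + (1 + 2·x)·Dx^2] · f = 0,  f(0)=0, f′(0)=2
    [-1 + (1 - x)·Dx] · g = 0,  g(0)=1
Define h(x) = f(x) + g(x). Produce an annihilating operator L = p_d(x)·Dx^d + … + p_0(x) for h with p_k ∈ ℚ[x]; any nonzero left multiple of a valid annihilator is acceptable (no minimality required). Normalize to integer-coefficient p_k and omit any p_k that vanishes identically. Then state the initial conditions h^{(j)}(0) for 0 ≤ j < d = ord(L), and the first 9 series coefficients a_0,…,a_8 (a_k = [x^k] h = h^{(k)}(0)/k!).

f: a_k = 0, 2, -2, 8/3, -4, 32/5, -32/3, 128/7, -32, …
g: a_k = 1, 1, 1, 1, 1, 1, 1, 1, 1, …
f+g: L₀ = lclm(L_f,L_g), ord ≤ 2+1.
L = (-14 - 4·x)·Dx + (1 - 20·x - 8·x^2)·Dx^2 + (2 + 3·x - 3·x^2 - 2·x^3)·Dx^3  (order 3).
h: a_k = 1, 3, -1, 11/3, -3, 37/5, -29/3, 135/7, -31, …
ICs: h(0) = 1, h′(0) = 3, h′′(0) = -2.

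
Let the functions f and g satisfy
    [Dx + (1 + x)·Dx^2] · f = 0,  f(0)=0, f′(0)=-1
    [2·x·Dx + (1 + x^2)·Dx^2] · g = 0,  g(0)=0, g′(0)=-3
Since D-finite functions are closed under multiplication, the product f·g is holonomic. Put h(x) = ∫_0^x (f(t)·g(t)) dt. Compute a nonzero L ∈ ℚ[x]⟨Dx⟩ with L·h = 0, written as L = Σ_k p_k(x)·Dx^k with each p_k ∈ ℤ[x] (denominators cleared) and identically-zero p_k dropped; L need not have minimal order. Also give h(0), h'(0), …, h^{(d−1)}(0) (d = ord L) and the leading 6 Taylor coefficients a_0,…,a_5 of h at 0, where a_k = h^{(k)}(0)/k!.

L = (24 + 44·x + 80·x^2 + 156·x^3 + 120·x^4 + 52·x^5 + 4·x^7)·Dx^2 + (18 + 124·x + 308·x^2 + 484·x^3 + 544·x^4 + 372·x^5 + 140·x^6 + 12·x^7 + 14·x^8)·Dx^3 + (12 + 64·x + 192·x^2 + 312·x^3 + 360·x^4 + 312·x^5 + 192·x^6 + 72·x^7 + 12·x^8 + 8·x^9)·Dx^4 + (5 + 18·x + 37·x^2 + 56·x^3 + 66·x^4 + 60·x^5 + 42·x^6 + 24·x^7 + 9·x^8 + 2·x^9 + x^10)·Dx^5  (order 5).
h: a_k = 0, 0, 0, 1, -3/8, 0, …
ICs: h(0) = 0, h′(0) = 0, h′′(0) = 0, h′′′(0) = 6, h′′′′(0) = -9.

f: a_k = 0, -1, 1/2, -1/3, 1/4, -1/5, …
g: a_k = 0, -3, 0, 1, 0, -3/5, …
f·g: L₀ = L_f ⊗_s L_g, ord ≤ 2·2.
h=∫₀ˣh₀: take L = L₀·Dx.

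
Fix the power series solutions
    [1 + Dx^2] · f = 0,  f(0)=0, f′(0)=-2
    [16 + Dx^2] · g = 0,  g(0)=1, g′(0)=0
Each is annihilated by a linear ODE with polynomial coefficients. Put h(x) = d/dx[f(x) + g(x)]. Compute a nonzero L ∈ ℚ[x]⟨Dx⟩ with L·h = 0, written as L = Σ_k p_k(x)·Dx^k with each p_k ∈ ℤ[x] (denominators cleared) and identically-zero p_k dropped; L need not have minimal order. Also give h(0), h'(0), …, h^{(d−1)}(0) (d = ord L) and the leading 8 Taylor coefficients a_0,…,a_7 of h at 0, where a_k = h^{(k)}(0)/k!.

f: a_k = 0, -2, 0, 1/3, 0, -1/60, 0, 1/2520, …
g: a_k = 1, 0, -8, 0, 32/3, 0, -256/45, 0, …
f+g: L₀ = lclm(L_f,L_g), ord ≤ 2+2.
Derive L from L₀ (diff closure).
L = 16 + 17·Dx^2 + Dx^4  (order 4).
h: a_k = -2, -16, 1, 128/3, -1/12, -512/15, 1/360, 4096/315, …
ICs: h(0) = -2, h′(0) = -16, h′′(0) = 2, h′′′(0) = 256.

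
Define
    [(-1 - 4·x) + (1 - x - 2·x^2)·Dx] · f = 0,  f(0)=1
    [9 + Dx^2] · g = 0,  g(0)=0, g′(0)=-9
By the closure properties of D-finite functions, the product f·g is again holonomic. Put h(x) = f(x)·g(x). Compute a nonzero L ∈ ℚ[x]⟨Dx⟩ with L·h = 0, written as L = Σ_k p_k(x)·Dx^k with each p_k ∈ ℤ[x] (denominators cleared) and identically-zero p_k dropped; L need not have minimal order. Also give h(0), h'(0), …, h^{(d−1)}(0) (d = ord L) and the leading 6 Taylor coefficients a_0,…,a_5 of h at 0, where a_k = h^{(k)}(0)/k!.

f: a_k = 1, 1, 3, 5, 11, 21, …
g: a_k = 0, -9, 0, 27/2, 0, -243/40, …
f·g: L₀ = L_f ⊗_s L_g, ord ≤ 1·2.
L = (-5 + 9·x + 18·x^2) + (2 + 8·x)·Dx + (-1 + x + 2·x^2)·Dx^2  (order 2).
h: a_k = 0, -9, -9, -27/2, -63/2, -2583/40, …
ICs: h(0) = 0, h′(0) = -9.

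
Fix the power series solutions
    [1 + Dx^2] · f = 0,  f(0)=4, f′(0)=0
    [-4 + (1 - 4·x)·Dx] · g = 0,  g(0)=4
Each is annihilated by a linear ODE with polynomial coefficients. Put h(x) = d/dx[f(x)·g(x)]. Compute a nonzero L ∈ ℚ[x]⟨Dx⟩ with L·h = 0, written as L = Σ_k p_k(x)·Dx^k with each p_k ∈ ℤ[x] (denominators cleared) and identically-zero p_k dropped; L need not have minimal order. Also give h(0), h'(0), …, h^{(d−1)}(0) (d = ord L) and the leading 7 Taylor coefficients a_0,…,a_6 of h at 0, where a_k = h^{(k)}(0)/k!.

L = (-31 - 8·x + 16·x^2) + (-8 + 32·x)·Dx + (1 - 8·x + 16·x^2)·Dx^2  (order 2).
h: a_k = 64, 496, 2976, 47624/3, 238120/3, 5714878/15, 80008292/45, …
ICs: h(0) = 64, h′(0) = 496.

f: a_k = 4, 0, -2, 0, 1/6, 0, -1/180, …
g: a_k = 4, 16, 64, 256, 1024, 4096, 16384, …
Product ⇒ symmetric product L₀, ord ≤ 2.
h=h₀': d/dx-closure on L₀ ⇒ L.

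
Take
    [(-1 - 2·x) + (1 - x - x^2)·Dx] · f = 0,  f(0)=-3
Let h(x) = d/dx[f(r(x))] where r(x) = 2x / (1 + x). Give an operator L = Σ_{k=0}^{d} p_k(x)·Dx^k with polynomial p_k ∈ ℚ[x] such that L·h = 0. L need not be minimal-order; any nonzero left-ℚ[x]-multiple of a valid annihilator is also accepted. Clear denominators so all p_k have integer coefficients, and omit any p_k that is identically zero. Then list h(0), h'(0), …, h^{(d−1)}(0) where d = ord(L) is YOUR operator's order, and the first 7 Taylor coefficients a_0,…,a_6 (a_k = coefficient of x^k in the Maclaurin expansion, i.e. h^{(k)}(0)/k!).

L = (6 + 30·x + 90·x^2 + 50·x^3) + (-1 - 6·x + 30·x^3 + 25·x^4)·Dx  (order 1).
h: a_k = -6, -36, -90, -360, -750, -2700, -5250, …
ICs: h(0) = -6.

f: a_k = -3, -3, -6, -9, -15, -24, -39, …
Substitute x→r, Dx→(1/r')Dx; clear ⇒ L₀.
Differentiate: ansatz ord ≤ ord L₀ ⇒ L.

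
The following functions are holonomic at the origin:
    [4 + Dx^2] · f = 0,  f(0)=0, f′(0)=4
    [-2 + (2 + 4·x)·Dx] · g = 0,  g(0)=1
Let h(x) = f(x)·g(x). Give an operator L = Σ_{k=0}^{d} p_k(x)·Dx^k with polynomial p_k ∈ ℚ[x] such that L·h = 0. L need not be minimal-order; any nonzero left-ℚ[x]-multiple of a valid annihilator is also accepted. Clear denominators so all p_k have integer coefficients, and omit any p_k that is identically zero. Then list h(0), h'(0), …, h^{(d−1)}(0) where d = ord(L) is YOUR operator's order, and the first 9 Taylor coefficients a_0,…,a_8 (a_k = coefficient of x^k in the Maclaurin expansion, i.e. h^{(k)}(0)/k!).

f: a_k = 0, 4, 0, -8/3, 0, 8/15, 0, -16/315, 0, …
g: a_k = 1, 1, -1/2, 1/2, -5/8, 7/8, -21/16, 33/16, -429/128, …
f·g: L₀ = L_f ⊗_s L_g, ord ≤ 2·1.
L = (7 + 16·x + 16·x^2) + (-2 - 4·x)·Dx + (1 + 4·x + 4·x^2)·Dx^2  (order 2).
h: a_k = 0, 4, 4, -14/3, -2/3, -19/30, 27/10, -983/252, 7727/1260, …
ICs: h(0) = 0, h′(0) = 4.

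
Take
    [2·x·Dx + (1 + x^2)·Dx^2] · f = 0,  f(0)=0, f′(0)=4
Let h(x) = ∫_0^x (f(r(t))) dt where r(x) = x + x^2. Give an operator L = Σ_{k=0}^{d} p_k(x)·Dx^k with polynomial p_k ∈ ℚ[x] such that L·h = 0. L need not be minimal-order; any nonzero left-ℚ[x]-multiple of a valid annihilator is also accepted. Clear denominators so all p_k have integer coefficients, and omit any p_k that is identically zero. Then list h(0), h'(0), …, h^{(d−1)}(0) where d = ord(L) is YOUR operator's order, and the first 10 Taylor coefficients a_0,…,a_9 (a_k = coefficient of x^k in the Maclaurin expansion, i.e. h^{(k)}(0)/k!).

f: a_k = 0, 4, 0, -4/3, 0, 4/5, 0, -4/7, 0, 4/9, …
h₀=f(r): pull back L_f along r ⇒ L₀.
Integrate: L := L₀·Dx.
L = (-2 + 2·x + 8·x^2 + 12·x^3 + 6·x^4)·Dx^2 + (1 + 2·x + x^2 + 4·x^3 + 5·x^4 + 2·x^5)·Dx^3  (order 3).
h: a_k = 0, 0, 2, 4/3, -1/3, -4/5, -8/15, 8/21, 13/14, 4/9, …
ICs: h(0) = 0, h′(0) = 0, h′′(0) = 4.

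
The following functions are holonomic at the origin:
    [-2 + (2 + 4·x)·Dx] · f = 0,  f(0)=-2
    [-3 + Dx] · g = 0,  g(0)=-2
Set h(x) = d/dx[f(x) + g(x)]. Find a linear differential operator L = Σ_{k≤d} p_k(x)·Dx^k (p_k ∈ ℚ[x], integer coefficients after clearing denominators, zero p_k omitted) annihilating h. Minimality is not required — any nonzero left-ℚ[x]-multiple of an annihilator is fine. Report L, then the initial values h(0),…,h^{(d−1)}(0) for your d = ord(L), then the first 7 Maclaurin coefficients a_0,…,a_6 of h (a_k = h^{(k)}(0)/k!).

f: a_k = -2, -2, 1, -1, 5/4, -7/4, 21/8, …
g: a_k = -2, -6, -9, -9, -27/4, -81/20, -81/40, …
L₀ := lclm(L_f,L_g); ord L₀ ≤ 1+1.
Differentiate: ansatz ord ≤ ord L₀ ⇒ L.
L = (-9 - 9·x) + (-3 - 18·x - 18·x^2)·Dx + (2 + 7·x + 6·x^2)·Dx^2  (order 2).
h: a_k = -8, -16, -30, -22, -29, 18/5, -699/20, …
ICs: h(0) = -8, h′(0) = -16.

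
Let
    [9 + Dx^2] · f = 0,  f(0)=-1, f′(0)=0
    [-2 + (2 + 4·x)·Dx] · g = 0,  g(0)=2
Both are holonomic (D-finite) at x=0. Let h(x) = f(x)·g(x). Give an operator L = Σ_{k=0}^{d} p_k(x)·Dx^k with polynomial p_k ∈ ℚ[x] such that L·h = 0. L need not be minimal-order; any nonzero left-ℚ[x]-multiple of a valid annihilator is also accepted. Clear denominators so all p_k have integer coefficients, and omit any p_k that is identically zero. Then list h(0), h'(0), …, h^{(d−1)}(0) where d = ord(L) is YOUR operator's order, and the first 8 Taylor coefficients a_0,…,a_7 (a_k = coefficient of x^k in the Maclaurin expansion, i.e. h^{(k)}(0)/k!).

L = (12 + 36·x + 36·x^2) + (-2 - 4·x)·Dx + (1 + 4·x + 4·x^2)·Dx^2  (order 2).
h: a_k = -2, -2, 10, 8, -10, -4, 12/5, 12/5, …
ICs: h(0) = -2, h′(0) = -2.

f: a_k = -1, 0, 9/2, 0, -27/8, 0, 81/80, 0, …
g: a_k = 2, 2, -1, 1, -5/4, 7/4, -21/8, 33/8, …
Sym-product of L_f,L_g gives L₀ (≤ ord 2).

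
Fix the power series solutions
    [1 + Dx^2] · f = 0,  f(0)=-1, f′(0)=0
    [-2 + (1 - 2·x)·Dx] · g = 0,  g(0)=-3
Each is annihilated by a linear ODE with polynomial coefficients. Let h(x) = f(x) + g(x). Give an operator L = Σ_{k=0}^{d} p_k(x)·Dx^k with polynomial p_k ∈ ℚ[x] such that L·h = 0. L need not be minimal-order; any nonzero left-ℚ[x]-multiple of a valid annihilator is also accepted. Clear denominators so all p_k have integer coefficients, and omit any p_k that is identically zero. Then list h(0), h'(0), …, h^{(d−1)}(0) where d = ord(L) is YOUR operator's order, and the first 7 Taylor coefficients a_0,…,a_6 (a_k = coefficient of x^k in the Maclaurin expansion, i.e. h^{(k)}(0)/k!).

f: a_k = -1, 0, 1/2, 0, -1/24, 0, 1/720, …
g: a_k = -3, -6, -12, -24, -48, -96, -192, …
Weyl lclm of L_f,L_g ⇒ L₀ (ord ≤ 3).
L = (-50 + 8·x - 8·x^2) + (9 - 22·x + 12·x^2 - 8·x^3)·Dx + (-50 + 8·x - 8·x^2)·Dx^2 + (9 - 22·x + 12·x^2 - 8·x^3)·Dx^3  (order 3).
h: a_k = -4, -6, -23/2, -24, -1153/24, -96, -138239/720, …
ICs: h(0) = -4, h′(0) = -6, h′′(0) = -23.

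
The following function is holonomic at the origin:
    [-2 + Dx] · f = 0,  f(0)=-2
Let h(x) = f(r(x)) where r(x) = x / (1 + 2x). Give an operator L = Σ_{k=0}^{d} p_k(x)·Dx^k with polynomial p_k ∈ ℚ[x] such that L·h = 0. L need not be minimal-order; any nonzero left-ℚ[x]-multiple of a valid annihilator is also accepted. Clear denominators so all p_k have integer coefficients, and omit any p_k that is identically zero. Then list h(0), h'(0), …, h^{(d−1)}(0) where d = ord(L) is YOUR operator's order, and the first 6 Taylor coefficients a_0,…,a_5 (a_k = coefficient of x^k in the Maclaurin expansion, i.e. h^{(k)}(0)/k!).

f: a_k = -2, -4, -4, -8/3, -4/3, -8/15, …
L₀ from L_f via x↦r, Dx↦r'^{-1}Dx.
L = -2 + (1 + 4·x + 4·x^2)·Dx  (order 1).
h: a_k = -2, -4, 4, -8/3, -4/3, 152/15, …
ICs: h(0) = -2.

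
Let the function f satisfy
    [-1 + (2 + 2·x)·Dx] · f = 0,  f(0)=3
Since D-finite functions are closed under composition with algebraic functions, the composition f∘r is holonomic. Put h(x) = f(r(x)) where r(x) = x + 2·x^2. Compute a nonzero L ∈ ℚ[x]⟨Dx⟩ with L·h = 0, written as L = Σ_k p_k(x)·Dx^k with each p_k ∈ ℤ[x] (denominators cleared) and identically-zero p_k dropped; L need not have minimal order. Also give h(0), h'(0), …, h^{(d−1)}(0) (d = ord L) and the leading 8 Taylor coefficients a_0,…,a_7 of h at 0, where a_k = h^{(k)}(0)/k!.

f: a_k = 3, 3/2, -3/8, 3/16, -15/128, 21/256, -63/1024, 99/2048, …
Substitute x→r, Dx→(1/r')Dx; clear ⇒ L₀.
L = (-1 - 4·x) + (2 + 2·x + 4·x^2)·Dx  (order 1).
h: a_k = 3, 3/2, 21/8, -21/16, -63/128, 357/256, -567/1024, -2373/2048, …
ICs: h(0) = 3.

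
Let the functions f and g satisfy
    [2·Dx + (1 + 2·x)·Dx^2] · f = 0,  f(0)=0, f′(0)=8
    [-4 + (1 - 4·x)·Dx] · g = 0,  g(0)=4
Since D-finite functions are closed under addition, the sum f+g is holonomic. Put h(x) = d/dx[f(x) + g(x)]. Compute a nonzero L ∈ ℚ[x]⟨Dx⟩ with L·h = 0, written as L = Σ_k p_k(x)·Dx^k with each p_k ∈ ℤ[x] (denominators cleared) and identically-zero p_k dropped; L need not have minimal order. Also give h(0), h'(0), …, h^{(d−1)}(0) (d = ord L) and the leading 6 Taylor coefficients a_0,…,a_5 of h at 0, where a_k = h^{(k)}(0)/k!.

f: a_k = 0, 8, -8, 32/3, -16, 128/5, …
g: a_k = 4, 16, 64, 256, 1024, 4096, …
f+g: L₀ = lclm(L_f,L_g), ord ≤ 2+1.
Derive L from L₀ (diff closure).
L = (-128 - 64·x) + (-44 - 224·x - 128·x^2)·Dx + (5 - 6·x - 48·x^2 - 32·x^3)·Dx^2  (order 2).
h: a_k = 24, 112, 800, 4032, 20608, 98048, …
ICs: h(0) = 24, h′(0) = 112.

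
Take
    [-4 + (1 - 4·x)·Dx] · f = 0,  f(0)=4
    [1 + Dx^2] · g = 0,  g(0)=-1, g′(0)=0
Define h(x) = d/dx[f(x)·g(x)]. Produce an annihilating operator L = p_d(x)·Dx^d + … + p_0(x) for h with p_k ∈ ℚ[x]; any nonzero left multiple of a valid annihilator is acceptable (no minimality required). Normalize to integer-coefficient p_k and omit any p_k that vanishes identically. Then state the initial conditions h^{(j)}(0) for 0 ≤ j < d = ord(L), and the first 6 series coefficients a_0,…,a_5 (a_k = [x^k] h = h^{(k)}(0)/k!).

f: a_k = 4, 16, 64, 256, 1024, 4096, …
g: a_k = -1, 0, 1/2, 0, -1/24, 0, …
Sym-product of L_f,L_g gives L₀ (≤ ord 2).
h=h₀': d/dx-closure on L₀ ⇒ L.
L = (-31 - 8·x + 16·x^2) + (-8 + 32·x)·Dx + (1 - 8·x + 16·x^2)·Dx^2  (order 2).
h: a_k = -16, -124, -744, -11906/3, -59530/3, -2857439/30, …
ICs: h(0) = -16, h′(0) = -124.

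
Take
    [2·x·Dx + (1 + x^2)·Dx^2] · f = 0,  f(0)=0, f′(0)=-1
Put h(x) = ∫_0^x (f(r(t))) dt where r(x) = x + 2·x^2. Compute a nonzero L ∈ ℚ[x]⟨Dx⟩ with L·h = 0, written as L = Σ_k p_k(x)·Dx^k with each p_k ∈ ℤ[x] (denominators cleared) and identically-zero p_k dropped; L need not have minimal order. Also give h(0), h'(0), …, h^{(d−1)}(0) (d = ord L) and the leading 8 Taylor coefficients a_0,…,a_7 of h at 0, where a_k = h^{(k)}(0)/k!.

f: a_k = 0, -1, 0, 1/3, 0, -1/5, 0, 1/7, …
Change of var in L_f (x↦r) gives L₀.
Integrate: L := L₀·Dx.
L = (-4 + 2·x + 16·x^2 + 48·x^3 + 48·x^4)·Dx^2 + (1 + 4·x + x^2 + 8·x^3 + 20·x^4 + 16·x^5)·Dx^3  (order 3).
h: a_k = 0, 0, -1/2, -2/3, 1/12, 2/5, 19/30, 2/21, …
ICs: h(0) = 0, h′(0) = 0, h′′(0) = -1.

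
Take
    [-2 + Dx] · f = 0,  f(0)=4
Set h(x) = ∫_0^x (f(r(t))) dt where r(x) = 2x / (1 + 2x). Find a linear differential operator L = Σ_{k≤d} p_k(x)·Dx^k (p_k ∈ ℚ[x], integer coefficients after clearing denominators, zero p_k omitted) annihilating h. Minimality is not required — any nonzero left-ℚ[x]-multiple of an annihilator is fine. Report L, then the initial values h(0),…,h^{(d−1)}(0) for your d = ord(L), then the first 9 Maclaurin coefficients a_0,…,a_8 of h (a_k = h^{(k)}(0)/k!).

f: a_k = 4, 8, 8, 16/3, 8/3, 16/15, 16/45, 32/315, 8/315, …
f∘r: x↦r, Dx↦Dx/r' in L_f ⇒ L₀.
h=∫h₀ ⇒ L = L₀·Dx.
L = -4·Dx + (1 + 4·x + 4·x^2)·Dx^2  (order 2).
h: a_k = 0, 4, 8, 0, -16/3, 128/15, -128/15, 1024/315, 640/63, …
ICs: h(0) = 0, h′(0) = 4.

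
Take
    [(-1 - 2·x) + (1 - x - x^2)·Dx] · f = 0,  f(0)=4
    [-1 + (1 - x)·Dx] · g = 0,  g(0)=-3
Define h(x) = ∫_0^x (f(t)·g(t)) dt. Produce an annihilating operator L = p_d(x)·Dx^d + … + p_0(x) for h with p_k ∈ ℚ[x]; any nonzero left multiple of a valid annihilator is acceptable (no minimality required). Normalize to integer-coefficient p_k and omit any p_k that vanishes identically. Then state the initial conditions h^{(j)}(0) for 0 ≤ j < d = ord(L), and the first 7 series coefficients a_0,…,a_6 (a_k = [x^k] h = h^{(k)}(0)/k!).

f: a_k = 4, 4, 8, 12, 20, 32, 52, …
g: a_k = -3, -3, -3, -3, -3, -3, -3, …
f·g: L₀ = L_f ⊗_s L_g, ord ≤ 1·1.
Integrate: L := L₀·Dx.
L = (-2 + 3·x^2)·Dx + (1 - 2·x + x^3)·Dx^2  (order 2).
h: a_k = 0, -12, -12, -16, -21, -144/5, -40, …
ICs: h(0) = 0, h′(0) = -12.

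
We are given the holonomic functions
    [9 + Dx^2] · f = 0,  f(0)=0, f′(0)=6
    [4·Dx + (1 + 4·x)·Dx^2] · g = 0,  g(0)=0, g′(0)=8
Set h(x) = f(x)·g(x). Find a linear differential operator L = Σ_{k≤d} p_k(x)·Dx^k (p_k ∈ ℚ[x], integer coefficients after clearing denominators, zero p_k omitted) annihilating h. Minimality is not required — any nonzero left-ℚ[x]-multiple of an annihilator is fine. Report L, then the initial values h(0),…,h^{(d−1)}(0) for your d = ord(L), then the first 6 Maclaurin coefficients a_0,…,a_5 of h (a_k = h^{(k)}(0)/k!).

f: a_k = 0, 6, 0, -9, 0, 81/20, …
g: a_k = 0, 8, -16, 128/3, -128, 2048/5, …
Product ⇒ symmetric product L₀, ord ≤ 4.
L = (-2043 - 1296·x + 44064·x^2 + 186624·x^3 + 186624·x^4) + (72 + 5472·x + 31104·x^2 + 41472·x^3)·Dx + (-182 + 864·x + 12096·x^2 + 41472·x^3 + 41472·x^4)·Dx^2 + (8 + 608·x + 3456·x^2 + 4608·x^3)·Dx^3 + (5 + 112·x + 800·x^2 + 2304·x^3 + 2304·x^4)·Dx^4  (order 4).
h: a_k = 0, 0, 48, -96, 184, -624, …
ICs: h(0) = 0, h′(0) = 0, h′′(0) = 96, h′′′(0) = -576.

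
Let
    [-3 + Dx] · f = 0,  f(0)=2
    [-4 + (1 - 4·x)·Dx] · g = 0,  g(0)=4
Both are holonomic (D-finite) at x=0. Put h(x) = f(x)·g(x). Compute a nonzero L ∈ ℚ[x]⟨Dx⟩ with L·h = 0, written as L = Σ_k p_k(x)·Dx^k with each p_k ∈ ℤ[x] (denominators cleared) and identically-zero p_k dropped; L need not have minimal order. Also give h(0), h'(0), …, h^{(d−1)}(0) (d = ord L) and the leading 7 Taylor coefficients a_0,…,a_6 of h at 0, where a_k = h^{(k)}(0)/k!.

L = (7 - 12·x) + (-1 + 4·x)·Dx  (order 1).
h: a_k = 8, 56, 260, 1076, 4331, 86701/5, 693689/10, …
ICs: h(0) = 8.

f: a_k = 2, 6, 9, 9, 27/4, 81/20, 81/40, …
g: a_k = 4, 16, 64, 256, 1024, 4096, 16384, …
Sym-product of L_f,L_g gives L₀ (≤ ord 1).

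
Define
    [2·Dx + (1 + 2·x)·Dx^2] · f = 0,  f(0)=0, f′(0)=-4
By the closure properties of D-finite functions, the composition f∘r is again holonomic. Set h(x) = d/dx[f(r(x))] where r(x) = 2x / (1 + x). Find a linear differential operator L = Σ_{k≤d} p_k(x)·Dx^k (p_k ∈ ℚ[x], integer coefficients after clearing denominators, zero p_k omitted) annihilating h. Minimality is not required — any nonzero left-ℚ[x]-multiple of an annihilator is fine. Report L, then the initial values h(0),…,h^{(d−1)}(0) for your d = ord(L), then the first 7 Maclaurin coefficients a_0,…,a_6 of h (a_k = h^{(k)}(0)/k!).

L = (6 + 10·x) + (1 + 6·x + 5·x^2)·Dx  (order 1).
h: a_k = -8, 48, -248, 1248, -6248, 31248, -156248, …
ICs: h(0) = -8.

f: a_k = 0, -4, 4, -16/3, 8, -64/5, 64/3, …
f∘r: x↦r, Dx↦Dx/r' in L_f ⇒ L₀.
h₀' ⇒ L via d/dx closure of L₀.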